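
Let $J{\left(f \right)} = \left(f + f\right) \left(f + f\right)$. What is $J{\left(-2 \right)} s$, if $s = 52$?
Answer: $832$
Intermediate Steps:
$J{\left(f \right)} = 4 f^{2}$ ($J{\left(f \right)} = 2 f 2 f = 4 f^{2}$)
$J{\left(-2 \right)} s = 4 \left(-2\right)^{2} \cdot 52 = 4 \cdot 4 \cdot 52 = 16 \cdot 52 = 832$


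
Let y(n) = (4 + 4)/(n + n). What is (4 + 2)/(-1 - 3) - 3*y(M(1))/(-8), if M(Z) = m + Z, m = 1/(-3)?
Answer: 3/4 ≈ 0.75000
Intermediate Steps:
m = -1/3 ≈ -0.33333
M(Z) = -1/3 + Z
y(n) = 4/n (y(n) = 8/((2*n)) = 8*(1/(2*n)) = 4/n)
(4 + 2)/(-1 - 3) - 3*y(M(1))/(-8) = (4 + 2)/(-1 - 3) - 3*4/(-1/3 + 1)/(-8) = 6/(-4) - 3*4/(2/3)*(-1)/8 = 6*(-1/4) - 3*4*(3/2)*(-1)/8 = -3/2 - 18*(-1)/8 = -3/2 - 3*(-3/4) = -3/2 + 9/4 = 3/4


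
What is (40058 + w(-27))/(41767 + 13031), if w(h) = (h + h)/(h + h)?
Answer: 13353/18266 ≈ 0.73103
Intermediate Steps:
w(h) = 1 (w(h) = (2*h)/((2*h)) = (2*h)*(1/(2*h)) = 1)
(40058 + w(-27))/(41767 + 13031) = (40058 + 1)/(41767 + 13031) = 40059/54798 = 40059*(1/54798) = 13353/18266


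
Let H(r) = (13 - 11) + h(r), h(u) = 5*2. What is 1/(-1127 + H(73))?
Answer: -1/1115 ≈ -0.00089686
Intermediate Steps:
h(u) = 10
H(r) = 12 (H(r) = (13 - 11) + 10 = 2 + 10 = 12)
1/(-1127 + H(73)) = 1/(-1127 + 12) = 1/(-1115) = -1/1115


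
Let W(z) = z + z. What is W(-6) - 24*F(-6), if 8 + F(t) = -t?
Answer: 36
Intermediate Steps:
F(t) = -8 - t
W(z) = 2*z
W(-6) - 24*F(-6) = 2*(-6) - 24*(-8 - 1*(-6)) = -12 - 24*(-8 + 6) = -12 - 24*(-2) = -12 + 48 = 36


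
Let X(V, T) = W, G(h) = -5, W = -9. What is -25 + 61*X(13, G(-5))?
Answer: -574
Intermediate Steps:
X(V, T) = -9
-25 + 61*X(13, G(-5)) = -25 + 61*(-9) = -25 - 549 = -574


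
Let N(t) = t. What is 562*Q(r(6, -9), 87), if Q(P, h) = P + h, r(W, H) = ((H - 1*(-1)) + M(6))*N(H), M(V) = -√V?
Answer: 89358 + 5058*√6 ≈ 1.0175e+5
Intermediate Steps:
r(W, H) = H*(1 + H - √6) (r(W, H) = ((H - 1*(-1)) - √6)*H = ((H + 1) - √6)*H = ((1 + H) - √6)*H = (1 + H - √6)*H = H*(1 + H - √6))
562*Q(r(6, -9), 87) = 562*(-9*(1 - 9 - √6) + 87) = 562*(-9*(-8 - √6) + 87) = 562*((72 + 9*√6) + 87) = 562*(159 + 9*√6) = 89358 + 5058*√6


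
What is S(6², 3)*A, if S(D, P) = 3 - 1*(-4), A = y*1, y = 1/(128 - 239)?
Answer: -7/111 ≈ -0.063063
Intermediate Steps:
y = -1/111 (y = 1/(-111) = -1/111 ≈ -0.0090090)
A = -1/111 (A = -1/111*1 = -1/111 ≈ -0.0090090)
S(D, P) = 7 (S(D, P) = 3 + 4 = 7)
S(6², 3)*A = 7*(-1/111) = -7/111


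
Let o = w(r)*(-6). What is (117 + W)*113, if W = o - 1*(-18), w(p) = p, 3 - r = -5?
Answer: 9831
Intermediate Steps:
r = 8 (r = 3 - 1*(-5) = 3 + 5 = 8)
o = -48 (o = 8*(-6) = -48)
W = -30 (W = -48 - 1*(-18) = -48 + 18 = -30)
(117 + W)*113 = (117 - 30)*113 = 87*113 = 9831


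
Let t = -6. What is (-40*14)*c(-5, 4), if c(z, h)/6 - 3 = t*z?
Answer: -110880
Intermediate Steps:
c(z, h) = 18 - 36*z (c(z, h) = 18 + 6*(-6*z) = 18 - 36*z)
(-40*14)*c(-5, 4) = (-40*14)*(18 - 36*(-5)) = -560*(18 + 180) = -560*198 = -110880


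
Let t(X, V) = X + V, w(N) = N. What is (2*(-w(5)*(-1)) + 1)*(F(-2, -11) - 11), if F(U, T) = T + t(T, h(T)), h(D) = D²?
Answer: 968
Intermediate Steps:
t(X, V) = V + X
F(U, T) = T² + 2*T (F(U, T) = T + (T² + T) = T + (T + T²) = T² + 2*T)
(2*(-w(5)*(-1)) + 1)*(F(-2, -11) - 11) = (2*(-1*5*(-1)) + 1)*(-11*(2 - 11) - 11) = (2*(-5*(-1)) + 1)*(-11*(-9) - 11) = (2*5 + 1)*(99 - 11) = (10 + 1)*88 = 11*88 = 968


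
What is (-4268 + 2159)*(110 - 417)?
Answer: 647463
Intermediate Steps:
(-4268 + 2159)*(110 - 417) = -2109*(-307) = 647463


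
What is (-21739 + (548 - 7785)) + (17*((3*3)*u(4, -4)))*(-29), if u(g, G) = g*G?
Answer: 42016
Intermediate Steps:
u(g, G) = G*g
(-21739 + (548 - 7785)) + (17*((3*3)*u(4, -4)))*(-29) = (-21739 + (548 - 7785)) + (17*((3*3)*(-4*4)))*(-29) = (-21739 - 7237) + (17*(9*(-16)))*(-29) = -28976 + (17*(-144))*(-29) = -28976 - 2448*(-29) = -28976 + 70992 = 42016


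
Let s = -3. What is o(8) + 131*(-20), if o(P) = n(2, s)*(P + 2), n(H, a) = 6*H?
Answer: -2500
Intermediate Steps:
o(P) = 24 + 12*P (o(P) = (6*2)*(P + 2) = 12*(2 + P) = 24 + 12*P)
o(8) + 131*(-20) = (24 + 12*8) + 131*(-20) = (24 + 96) - 2620 = 120 - 2620 = -2500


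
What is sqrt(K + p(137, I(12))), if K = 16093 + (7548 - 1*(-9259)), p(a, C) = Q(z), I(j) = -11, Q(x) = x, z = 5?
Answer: sqrt(32905) ≈ 181.40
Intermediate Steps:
p(a, C) = 5
K = 32900 (K = 16093 + (7548 + 9259) = 16093 + 16807 = 32900)
sqrt(K + p(137, I(12))) = sqrt(32900 + 5) = sqrt(32905)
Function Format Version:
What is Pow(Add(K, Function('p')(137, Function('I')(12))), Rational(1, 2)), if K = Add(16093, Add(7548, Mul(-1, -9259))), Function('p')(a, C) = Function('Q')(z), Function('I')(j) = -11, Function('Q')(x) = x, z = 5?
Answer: Pow(32905, Rational(1, 2)) ≈ 181.40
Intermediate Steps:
Function('p')(a, C) = 5
K = 32900 (K = Add(16093, Add(7548, 9259)) = Add(16093, 16807) = 32900)
Pow(Add(K, Function('p')(137, Function('I')(12))), Rational(1, 2)) = Pow(Add(32900, 5), Rational(1, 2)) = Pow(32905, Rational(1, 2))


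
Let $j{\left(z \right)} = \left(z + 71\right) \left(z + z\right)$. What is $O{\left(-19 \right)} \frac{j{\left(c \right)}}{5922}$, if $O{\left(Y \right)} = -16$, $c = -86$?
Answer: $- \frac{6880}{987} \approx -6.9706$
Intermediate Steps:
$j{\left(z \right)} = 2 z \left(71 + z\right)$ ($j{\left(z \right)} = \left(71 + z\right) 2 z = 2 z \left(71 + z\right)$)
$O{\left(-19 \right)} \frac{j{\left(c \right)}}{5922} = - 16 \frac{2 \left(-86\right) \left(71 - 86\right)}{5922} = - 16 \cdot 2 \left(-86\right) \left(-15\right) \frac{1}{5922} = - 16 \cdot 2580 \cdot \frac{1}{5922} = \left(-16\right) \frac{430}{987} = - \frac{6880}{987}$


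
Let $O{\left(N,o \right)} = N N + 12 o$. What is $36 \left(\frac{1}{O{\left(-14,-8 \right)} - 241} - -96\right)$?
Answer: $\frac{162420}{47} \approx 3455.7$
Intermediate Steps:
$O{\left(N,o \right)} = N^{2} + 12 o$
$36 \left(\frac{1}{O{\left(-14,-8 \right)} - 241} - -96\right) = 36 \left(\frac{1}{\left(\left(-14\right)^{2} + 12 \left(-8\right)\right) - 241} - -96\right) = 36 \left(\frac{1}{\left(196 - 96\right) - 241} + 96\right) = 36 \left(\frac{1}{100 - 241} + 96\right) = 36 \left(\frac{1}{-141} + 96\right) = 36 \left(- \frac{1}{141} + 96\right) = 36 \cdot \frac{13535}{141} = \frac{162420}{47}$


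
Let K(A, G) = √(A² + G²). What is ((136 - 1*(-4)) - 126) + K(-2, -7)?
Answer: 14 + √53 ≈ 21.280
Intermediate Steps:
((136 - 1*(-4)) - 126) + K(-2, -7) = ((136 - 1*(-4)) - 126) + √((-2)² + (-7)²) = ((136 + 4) - 126) + √(4 + 49) = (140 - 126) + √53 = 14 + √53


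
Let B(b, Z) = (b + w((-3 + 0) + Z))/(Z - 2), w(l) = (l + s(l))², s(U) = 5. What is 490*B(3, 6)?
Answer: 16415/2 ≈ 8207.5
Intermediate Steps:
w(l) = (5 + l)² (w(l) = (l + 5)² = (5 + l)²)
B(b, Z) = (b + (2 + Z)²)/(-2 + Z) (B(b, Z) = (b + (5 + ((-3 + 0) + Z))²)/(Z - 2) = (b + (5 + (-3 + Z))²)/(-2 + Z) = (b + (2 + Z)²)/(-2 + Z))
490*B(3, 6) = 490*((3 + (2 + 6)²)/(-2 + 6)) = 490*((3 + 8²)/4) = 490*((3 + 64)/4) = 490*((¼)*67) = 490*(67/4) = 16415/2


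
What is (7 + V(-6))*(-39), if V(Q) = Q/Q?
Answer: -312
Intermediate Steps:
V(Q) = 1
(7 + V(-6))*(-39) = (7 + 1)*(-39) = 8*(-39) = -312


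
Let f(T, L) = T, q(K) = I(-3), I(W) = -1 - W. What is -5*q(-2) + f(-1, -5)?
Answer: -11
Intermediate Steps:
q(K) = 2 (q(K) = -1 - 1*(-3) = -1 + 3 = 2)
-5*q(-2) + f(-1, -5) = -5*2 - 1 = -10 - 1 = -11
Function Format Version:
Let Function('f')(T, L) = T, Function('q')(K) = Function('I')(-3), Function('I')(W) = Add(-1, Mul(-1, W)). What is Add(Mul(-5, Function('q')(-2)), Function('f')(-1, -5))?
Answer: -11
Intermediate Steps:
Function('q')(K) = 2 (Function('q')(K) = Add(-1, Mul(-1, -3)) = Add(-1, 3) = 2)
Add(Mul(-5, Function('q')(-2)), Function('f')(-1, -5)) = Add(Mul(-5, 2), -1) = Add(-10, -1) = -11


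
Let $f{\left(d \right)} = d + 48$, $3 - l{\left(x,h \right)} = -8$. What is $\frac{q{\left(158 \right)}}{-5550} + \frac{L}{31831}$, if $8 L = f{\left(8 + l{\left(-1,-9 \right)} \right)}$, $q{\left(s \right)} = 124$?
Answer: $- \frac{15602251}{706648200} \approx -0.022079$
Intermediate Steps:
$l{\left(x,h \right)} = 11$ ($l{\left(x,h \right)} = 3 - -8 = 3 + 8 = 11$)
$f{\left(d \right)} = 48 + d$
$L = \frac{67}{8}$ ($L = \frac{48 + \left(8 + 11\right)}{8} = \frac{48 + 19}{8} = \frac{1}{8} \cdot 67 = \frac{67}{8} \approx 8.375$)
$\frac{q{\left(158 \right)}}{-5550} + \frac{L}{31831} = \frac{124}{-5550} + \frac{67}{8 \cdot 31831} = 124 \left(- \frac{1}{5550}\right) + \frac{67}{8} \cdot \frac{1}{31831} = - \frac{62}{2775} + \frac{67}{254648} = - \frac{15602251}{706648200}$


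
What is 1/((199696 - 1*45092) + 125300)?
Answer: 1/279904 ≈ 3.5727e-6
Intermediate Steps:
1/((199696 - 1*45092) + 125300) = 1/((199696 - 45092) + 125300) = 1/(154604 + 125300) = 1/279904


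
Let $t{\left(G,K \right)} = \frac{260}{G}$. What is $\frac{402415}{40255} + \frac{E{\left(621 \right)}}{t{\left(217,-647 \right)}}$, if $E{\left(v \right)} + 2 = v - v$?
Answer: $\frac{8715723}{1046630} \approx 8.3274$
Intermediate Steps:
$E{\left(v \right)} = -2$ ($E{\left(v \right)} = -2 + \left(v - v\right) = -2 + 0 = -2$)
$\frac{402415}{40255} + \frac{E{\left(621 \right)}}{t{\left(217,-647 \right)}} = \frac{402415}{40255} - \frac{2}{260 \cdot \frac{1}{217}} = 402415 \cdot \frac{1}{40255} - \frac{2}{260 \cdot \frac{1}{217}} = \frac{80483}{8051} - \frac{2}{\frac{260}{217}} = \frac{80483}{8051} - \frac{217}{130} = \frac{8715723}{1046630}$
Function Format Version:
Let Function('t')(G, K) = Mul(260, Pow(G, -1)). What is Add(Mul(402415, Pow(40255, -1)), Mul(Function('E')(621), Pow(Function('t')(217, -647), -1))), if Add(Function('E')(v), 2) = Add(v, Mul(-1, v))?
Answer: Rational(8715723, 1046630) ≈ 8.3274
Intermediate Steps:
Function('E')(v) = -2 (Function('E')(v) = Add(-2, Add(v, Mul(-1, v))) = Add(-2, 0) = -2)
Add(Mul(402415, Pow(40255, -1)), Mul(Function('E')(621), Pow(Function('t')(217, -647), -1))) = Add(Mul(402415, Pow(40255, -1)), Mul(-2, Pow(Mul(260, Pow(217, -1)), -1))) = Add(Mul(402415, Rational(1, 40255)), Mul(-2, Pow(Mul(260, Rational(1, 217)), -1))) = Add(Rational(80483, 8051), Mul(-2, Pow(Rational(260, 217), -1))) = Add(Rational(80483, 8051), Mul(-2, Rational(217, 260))) = Add(Rational(80483, 8051), Rational(-217, 130)) = Rational(8715723, 1046630)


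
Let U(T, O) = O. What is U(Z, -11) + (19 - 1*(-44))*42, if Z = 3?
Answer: 2635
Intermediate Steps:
U(Z, -11) + (19 - 1*(-44))*42 = -11 + (19 - 1*(-44))*42 = -11 + (19 + 44)*42 = -11 + 63*42 = -11 + 2646 = 2635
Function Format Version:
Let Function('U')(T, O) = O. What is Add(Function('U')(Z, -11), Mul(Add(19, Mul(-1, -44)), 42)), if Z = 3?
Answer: 2635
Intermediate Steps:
Add(Function('U')(Z, -11), Mul(Add(19, Mul(-1, -44)), 42)) = Add(-11, Mul(Add(19, Mul(-1, -44)), 42)) = Add(-11, Mul(Add(19, 44), 42)) = Add(-11, Mul(63, 42)) = Add(-11, 2646) = 2635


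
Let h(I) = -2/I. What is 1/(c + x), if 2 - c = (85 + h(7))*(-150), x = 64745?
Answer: 7/542179 ≈ 1.2911e-5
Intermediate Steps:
c = 88964/7 (c = 2 - (85 - 2/7)*(-150) = 2 - 593*(-150)/7 = 2 - 1*(-88950/7) = 2 + 88950/7 = 88964/7 ≈ 12709.)
1/(c + x) = 1/(88964/7 + 64745) = 1/(542179/7) = 7/542179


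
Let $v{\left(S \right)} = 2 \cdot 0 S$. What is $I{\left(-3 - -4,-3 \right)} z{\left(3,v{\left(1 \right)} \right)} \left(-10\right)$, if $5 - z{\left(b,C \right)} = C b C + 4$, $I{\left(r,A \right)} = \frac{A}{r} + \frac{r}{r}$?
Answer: $20$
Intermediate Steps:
$v{\left(S \right)} = 0$ ($v{\left(S \right)} = 0 S = 0$)
$I{\left(r,A \right)} = 1 + \frac{A}{r}$ ($I{\left(r,A \right)} = \frac{A}{r} + 1 = 1 + \frac{A}{r}$)
$z{\left(b,C \right)} = 1 - b C^{2}$ ($z{\left(b,C \right)} = 5 - \left(C b C + 4\right) = 5 - \left(b C^{2} + 4\right) = 5 - \left(4 + b C^{2}\right) = 1 - b C^{2}$)
$I{\left(-3 - -4,-3 \right)} z{\left(3,v{\left(1 \right)} \right)} \left(-10\right) = \frac{-3 - -1}{-3 - -4} \left(1 - 3 \cdot 0^{2}\right) \left(-10\right) = \frac{-3 + \left(-3 + 4\right)}{-3 + 4} \left(1 - 3 \cdot 0\right) \left(-10\right) = \frac{-3 + 1}{1} \left(1 + 0\right) \left(-10\right) = 1 \left(-2\right) 1 \left(-10\right) = \left(-2\right) 1 \left(-10\right) = \left(-2\right) \left(-10\right) = 20$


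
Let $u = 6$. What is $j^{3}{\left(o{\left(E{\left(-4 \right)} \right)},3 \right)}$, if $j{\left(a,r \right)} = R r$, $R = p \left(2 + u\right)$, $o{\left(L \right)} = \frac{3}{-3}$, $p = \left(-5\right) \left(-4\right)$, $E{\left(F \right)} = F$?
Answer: $110592000$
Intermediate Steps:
$p = 20$
$o{\left(L \right)} = -1$ ($o{\left(L \right)} = 3 \left(- \frac{1}{3}\right) = -1$)
$R = 160$ ($R = 20 \left(2 + 6\right) = 20 \cdot 8 = 160$)
$j{\left(a,r \right)} = 160 r$
$j^{3}{\left(o{\left(E{\left(-4 \right)} \right)},3 \right)} = \left(160 \cdot 3\right)^{3} = 480^{3} = 110592000$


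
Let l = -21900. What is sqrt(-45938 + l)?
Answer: I*sqrt(67838) ≈ 260.46*I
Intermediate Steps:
sqrt(-45938 + l) = sqrt(-45938 - 21900) = sqrt(-67838) = I*sqrt(67838)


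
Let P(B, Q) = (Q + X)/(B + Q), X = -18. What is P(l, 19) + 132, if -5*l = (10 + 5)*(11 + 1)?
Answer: 2243/17 ≈ 131.94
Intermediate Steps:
l = -36 (l = -(10 + 5)*(11 + 1)/5 = -3*12 = -1/5*180 = -36)
P(B, Q) = (-18 + Q)/(B + Q) (P(B, Q) = (Q - 18)/(B + Q) = (-18 + Q)/(B + Q))
P(l, 19) + 132 = (-18 + 19)/(-36 + 19) + 132 = 1/(-17) + 132 = -1/17*1 + 132 = -1/17 + 132 = 2243/17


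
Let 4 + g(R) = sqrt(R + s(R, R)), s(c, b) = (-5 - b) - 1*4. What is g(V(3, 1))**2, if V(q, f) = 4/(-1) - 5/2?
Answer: 7 - 24*I ≈ 7.0 - 24.0*I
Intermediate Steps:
V(q, f) = -13/2 (V(q, f) = 4*(-1) - 5*1/2 = -4 - 5/2 = -13/2)
s(c, b) = -9 - b (s(c, b) = (-5 - b) - 4 = -9 - b)
g(R) = -4 + 3*I (g(R) = -4 + sqrt(R + (-9 - R)) = -4 + sqrt(-9) = -4 + 3*I)
g(V(3, 1))**2 = (-4 + 3*I)**2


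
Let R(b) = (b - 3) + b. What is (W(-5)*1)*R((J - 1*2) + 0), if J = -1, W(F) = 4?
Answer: -36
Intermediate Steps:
R(b) = -3 + 2*b (R(b) = (-3 + b) + b = -3 + 2*b)
(W(-5)*1)*R((J - 1*2) + 0) = (4*1)*(-3 + 2*((-1 - 1*2) + 0)) = 4*(-3 + 2*((-1 - 2) + 0)) = 4*(-3 + 2*(-3 + 0)) = 4*(-3 + 2*(-3)) = 4*(-3 - 6) = 4*(-9) = -36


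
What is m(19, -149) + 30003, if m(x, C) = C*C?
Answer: 52204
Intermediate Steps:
m(x, C) = C²
m(19, -149) + 30003 = (-149)² + 30003 = 22201 + 30003 = 52204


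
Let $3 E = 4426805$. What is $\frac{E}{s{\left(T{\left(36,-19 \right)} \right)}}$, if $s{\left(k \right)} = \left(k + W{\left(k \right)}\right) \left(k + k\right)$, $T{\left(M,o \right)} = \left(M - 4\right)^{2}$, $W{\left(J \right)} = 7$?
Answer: $\frac{4426805}{6334464} \approx 0.69884$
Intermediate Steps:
$E = \frac{4426805}{3}$ ($E = \frac{1}{3} \cdot 4426805 = \frac{4426805}{3} \approx 1.4756 \cdot 10^{6}$)
$T{\left(M,o \right)} = \left(-4 + M\right)^{2}$
$s{\left(k \right)} = 2 k \left(7 + k\right)$ ($s{\left(k \right)} = \left(k + 7\right) \left(k + k\right) = \left(7 + k\right) 2 k = 2 k \left(7 + k\right)$)
$\frac{E}{s{\left(T{\left(36,-19 \right)} \right)}} = \frac{4426805}{3 \cdot 2 \left(-4 + 36\right)^{2} \left(7 + \left(-4 + 36\right)^{2}\right)} = \frac{4426805}{3 \cdot 2 \cdot 32^{2} \left(7 + 32^{2}\right)} = \frac{4426805}{3 \cdot 2 \cdot 1024 \left(7 + 1024\right)} = \frac{4426805}{3 \cdot 2 \cdot 1024 \cdot 1031} = \frac{4426805}{3 \cdot 2111488} = \frac{4426805}{3} \cdot \frac{1}{2111488} = \frac{4426805}{6334464}$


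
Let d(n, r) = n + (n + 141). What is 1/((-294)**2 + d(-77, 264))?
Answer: 1/86423 ≈ 1.1571e-5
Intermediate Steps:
d(n, r) = 141 + 2*n (d(n, r) = n + (141 + n) = 141 + 2*n)
1/((-294)**2 + d(-77, 264)) = 1/((-294)**2 + (141 + 2*(-77))) = 1/(86436 + (141 - 154)) = 1/(86436 - 13) = 1/86423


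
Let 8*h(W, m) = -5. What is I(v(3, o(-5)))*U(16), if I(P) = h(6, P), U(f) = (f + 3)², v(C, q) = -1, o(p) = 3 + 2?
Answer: -1805/8 ≈ -225.63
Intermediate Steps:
o(p) = 5
U(f) = (3 + f)²
h(W, m) = -5/8 (h(W, m) = (⅛)*(-5) = -5/8)
I(P) = -5/8
I(v(3, o(-5)))*U(16) = -5*(3 + 16)²/8 = -5/8*19² = -5/8*361 = -1805/8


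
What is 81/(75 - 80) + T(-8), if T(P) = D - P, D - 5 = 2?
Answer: -6/5 ≈ -1.2000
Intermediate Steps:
D = 7 (D = 5 + 2 = 7)
T(P) = 7 - P
81/(75 - 80) + T(-8) = 81/(75 - 80) + (7 - 1*(-8)) = 81/(-5) + (7 + 8) = 81*(-⅕) + 15 = -81/5 + 15 = -6/5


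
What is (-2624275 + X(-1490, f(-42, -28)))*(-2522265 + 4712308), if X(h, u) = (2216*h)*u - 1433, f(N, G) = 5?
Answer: -41906271321044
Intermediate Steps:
X(h, u) = -1433 + 2216*h*u (X(h, u) = 2216*h*u - 1433 = -1433 + 2216*h*u)
(-2624275 + X(-1490, f(-42, -28)))*(-2522265 + 4712308) = (-2624275 + (-1433 + 2216*(-1490)*5))*(-2522265 + 4712308) = (-2624275 + (-1433 - 16509200))*2190043 = (-2624275 - 16510633)*2190043 = -19134908*2190043 = -41906271321044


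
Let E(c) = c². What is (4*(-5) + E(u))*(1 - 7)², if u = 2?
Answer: -576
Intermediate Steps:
(4*(-5) + E(u))*(1 - 7)² = (4*(-5) + 2²)*(1 - 7)² = (-20 + 4)*(-6)² = -16*36 = -576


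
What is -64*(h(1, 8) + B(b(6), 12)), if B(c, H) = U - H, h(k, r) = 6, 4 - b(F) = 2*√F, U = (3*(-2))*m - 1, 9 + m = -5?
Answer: -4928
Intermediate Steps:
m = -14 (m = -9 - 5 = -14)
U = 83 (U = (3*(-2))*(-14) - 1 = -6*(-14) - 1 = 84 - 1 = 83)
b(F) = 4 - 2*√F
B(c, H) = 83 - H
-64*(h(1, 8) + B(b(6), 12)) = -64*(6 + (83 - 1*12)) = -64*(6 + (83 - 12)) = -64*(6 + 71) = -64*77 = -4928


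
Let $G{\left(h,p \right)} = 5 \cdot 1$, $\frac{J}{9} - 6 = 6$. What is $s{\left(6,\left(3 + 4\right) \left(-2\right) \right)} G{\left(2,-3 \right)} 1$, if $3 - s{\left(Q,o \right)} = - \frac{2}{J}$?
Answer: $\frac{815}{54} \approx 15.093$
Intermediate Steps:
$J = 108$ ($J = 54 + 9 \cdot 6 = 54 + 54 = 108$)
$G{\left(h,p \right)} = 5$
$s{\left(Q,o \right)} = \frac{163}{54}$ ($s{\left(Q,o \right)} = 3 - - \frac{2}{108} = 3 - \left(-2\right) \frac{1}{108} = 3 - - \frac{1}{54} = 3 + \frac{1}{54} = \frac{163}{54}$)
$s{\left(6,\left(3 + 4\right) \left(-2\right) \right)} G{\left(2,-3 \right)} 1 = \frac{163}{54} \cdot 5 \cdot 1 = \frac{815}{54} \cdot 1 = \frac{815}{54}$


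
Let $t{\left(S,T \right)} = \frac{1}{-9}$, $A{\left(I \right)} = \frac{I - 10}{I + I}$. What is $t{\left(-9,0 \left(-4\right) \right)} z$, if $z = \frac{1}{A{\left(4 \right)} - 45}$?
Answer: $\frac{4}{1647} \approx 0.0024287$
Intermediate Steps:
$A{\left(I \right)} = \frac{-10 + I}{2 I}$
$t{\left(S,T \right)} = - \frac{1}{9}$
$z = - \frac{4}{183}$ ($z = \frac{1}{\frac{-10 + 4}{2 \cdot 4} - 45} = \frac{1}{\frac{1}{2} \cdot \frac{1}{4} \left(-6\right) - 45} = \frac{1}{- \frac{3}{4} - 45} = \frac{1}{- \frac{183}{4}} = - \frac{4}{183} \approx -0.021858$)
$t{\left(-9,0 \left(-4\right) \right)} z = \left(- \frac{1}{9}\right) \left(- \frac{4}{183}\right) = \frac{4}{1647}$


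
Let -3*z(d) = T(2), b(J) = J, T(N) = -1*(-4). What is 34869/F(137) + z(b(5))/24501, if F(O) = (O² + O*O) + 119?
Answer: 2562825479/2767902471 ≈ 0.92591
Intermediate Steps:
T(N) = 4
z(d) = -4/3 (z(d) = -⅓*4 = -4/3)
F(O) = 119 + 2*O² (F(O) = (O² + O²) + 119 = 2*O² + 119 = 119 + 2*O²)
34869/F(137) + z(b(5))/24501 = 34869/(119 + 2*137²) - 4/3/24501 = 34869/(119 + 2*18769) - 4/3*1/24501 = 34869/(119 + 37538) - 4/73503 = 34869/37657 - 4/73503 = 2562825479/2767902471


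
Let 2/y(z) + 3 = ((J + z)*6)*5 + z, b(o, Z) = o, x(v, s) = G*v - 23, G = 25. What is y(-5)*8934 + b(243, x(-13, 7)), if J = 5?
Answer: -3981/2 ≈ -1990.5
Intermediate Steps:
x(v, s) = -23 + 25*v (x(v, s) = 25*v - 23 = -23 + 25*v)
y(z) = 2/(147 + 31*z) (y(z) = 2/(-3 + (((5 + z)*6)*5 + z)) = 2/(-3 + ((30 + 6*z)*5 + z)) = 2/(-3 + ((150 + 30*z) + z)) = 2/(-3 + (150 + 31*z)) = 2/(147 + 31*z))
y(-5)*8934 + b(243, x(-13, 7)) = (2/(147 + 31*(-5)))*8934 + 243 = (2/(147 - 155))*8934 + 243 = (2/(-8))*8934 + 243 = (2*(-1/8))*8934 + 243 = -1/4*8934 + 243 = -4467/2 + 243 = -3981/2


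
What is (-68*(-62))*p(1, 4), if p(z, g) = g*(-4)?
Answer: -67456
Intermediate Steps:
p(z, g) = -4*g
(-68*(-62))*p(1, 4) = (-68*(-62))*(-4*4) = 4216*(-16) = -67456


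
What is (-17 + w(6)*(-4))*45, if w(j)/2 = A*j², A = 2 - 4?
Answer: 25155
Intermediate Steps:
A = -2
w(j) = -4*j² (w(j) = 2*(-2*j²) = -4*j²)
(-17 + w(6)*(-4))*45 = (-17 - 4*6²*(-4))*45 = (-17 - 4*36*(-4))*45 = (-17 - 144*(-4))*45 = (-17 + 576)*45 = 559*45 = 25155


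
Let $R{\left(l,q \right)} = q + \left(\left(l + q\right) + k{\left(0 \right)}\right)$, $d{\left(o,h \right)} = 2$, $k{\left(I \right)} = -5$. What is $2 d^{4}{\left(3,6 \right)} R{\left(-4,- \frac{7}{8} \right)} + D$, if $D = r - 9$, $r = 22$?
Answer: $-331$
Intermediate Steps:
$D = 13$ ($D = 22 - 9 = 13$)
$R{\left(l,q \right)} = -5 + l + 2 q$ ($R{\left(l,q \right)} = q - \left(5 - l - q\right) = q + \left(-5 + l + q\right) = -5 + l + 2 q$)
$2 d^{4}{\left(3,6 \right)} R{\left(-4,- \frac{7}{8} \right)} + D = 2 \cdot 2^{4} \left(-5 - 4 + 2 \left(- \frac{7}{8}\right)\right) + 13 = 2 \cdot 16 \left(-5 - 4 + 2 \left(\left(-7\right) \frac{1}{8}\right)\right) + 13 = 32 \left(-5 - 4 + 2 \left(- \frac{7}{8}\right)\right) + 13 = 32 \left(-5 - 4 - \frac{7}{4}\right) + 13 = 32 \left(- \frac{43}{4}\right) + 13 = -344 + 13 = -331$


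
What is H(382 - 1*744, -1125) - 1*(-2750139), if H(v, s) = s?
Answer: 2749014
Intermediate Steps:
H(382 - 1*744, -1125) - 1*(-2750139) = -1125 - 1*(-2750139) = -1125 + 2750139 = 2749014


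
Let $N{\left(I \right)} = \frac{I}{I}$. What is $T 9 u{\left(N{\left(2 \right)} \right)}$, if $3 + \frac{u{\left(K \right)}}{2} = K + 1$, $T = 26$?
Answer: $-468$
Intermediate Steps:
$N{\left(I \right)} = 1$
$u{\left(K \right)} = -4 + 2 K$ ($u{\left(K \right)} = -6 + 2 \left(K + 1\right) = -6 + 2 \left(1 + K\right) = -6 + \left(2 + 2 K\right) = -4 + 2 K$)
$T 9 u{\left(N{\left(2 \right)} \right)} = 26 \cdot 9 \left(-4 + 2 \cdot 1\right) = 234 \left(-4 + 2\right) = 234 \left(-2\right) = -468$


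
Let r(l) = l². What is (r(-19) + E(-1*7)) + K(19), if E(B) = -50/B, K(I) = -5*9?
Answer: 2262/7 ≈ 323.14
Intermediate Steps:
K(I) = -45
(r(-19) + E(-1*7)) + K(19) = ((-19)² - 50/((-1*7))) - 45 = (361 - 50/(-7)) - 45 = (361 - 50*(-⅐)) - 45 = (361 + 50/7) - 45 = 2577/7 - 45 = 2262/7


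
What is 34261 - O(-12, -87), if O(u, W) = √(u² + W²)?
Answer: 34261 - 3*√857 ≈ 34173.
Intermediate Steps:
O(u, W) = √(W² + u²)
34261 - O(-12, -87) = 34261 - √((-87)² + (-12)²) = 34261 - √(7569 + 144) = 34261 - √7713 = 34261 - 3*√857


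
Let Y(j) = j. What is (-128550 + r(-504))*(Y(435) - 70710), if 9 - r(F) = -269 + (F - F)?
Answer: 9014314800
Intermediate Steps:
r(F) = 278 (r(F) = 9 - (-269 + (F - F)) = 9 - (-269 + 0) = 9 - 1*(-269) = 9 + 269 = 278)
(-128550 + r(-504))*(Y(435) - 70710) = (-128550 + 278)*(435 - 70710) = -128272*(-70275) = 9014314800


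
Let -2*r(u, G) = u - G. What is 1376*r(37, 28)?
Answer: -6192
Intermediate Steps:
r(u, G) = G/2 - u/2 (r(u, G) = -(u - G)/2 = G/2 - u/2)
1376*r(37, 28) = 1376*((½)*28 - ½*37) = 1376*(14 - 37/2) = 1376*(-9/2) = -6192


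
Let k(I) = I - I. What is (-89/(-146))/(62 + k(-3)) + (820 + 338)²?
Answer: 12138406217/9052 ≈ 1.3410e+6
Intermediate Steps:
k(I) = 0
(-89/(-146))/(62 + k(-3)) + (820 + 338)² = (-89/(-146))/(62 + 0) + (820 + 338)² = -89*(-1/146)/62 + 1158² = (89/146)*(1/62) + 1340964 = 89/9052 + 1340964 = 12138406217/9052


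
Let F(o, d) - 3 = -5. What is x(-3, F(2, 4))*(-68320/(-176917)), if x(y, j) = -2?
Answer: -136640/176917 ≈ -0.77234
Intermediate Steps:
F(o, d) = -2 (F(o, d) = 3 - 5 = -2)
x(-3, F(2, 4))*(-68320/(-176917)) = -(-136640)/(-176917) = -(-136640)*(-1)/176917 = -2*68320/176917 = -136640/176917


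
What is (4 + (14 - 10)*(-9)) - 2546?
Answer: -2578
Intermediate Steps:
(4 + (14 - 10)*(-9)) - 2546 = (4 + 4*(-9)) - 2546 = (4 - 36) - 2546 = -32 - 2546 = -2578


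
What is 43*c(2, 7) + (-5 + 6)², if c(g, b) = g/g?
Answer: 44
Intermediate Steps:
c(g, b) = 1
43*c(2, 7) + (-5 + 6)² = 43*1 + (-5 + 6)² = 43 + 1² = 43 + 1 = 44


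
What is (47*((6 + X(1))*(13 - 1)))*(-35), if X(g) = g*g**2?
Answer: -138180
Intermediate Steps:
X(g) = g**3
(47*((6 + X(1))*(13 - 1)))*(-35) = (47*((6 + 1**3)*(13 - 1)))*(-35) = (47*((6 + 1)*12))*(-35) = (47*(7*12))*(-35) = (47*84)*(-35) = 3948*(-35) = -138180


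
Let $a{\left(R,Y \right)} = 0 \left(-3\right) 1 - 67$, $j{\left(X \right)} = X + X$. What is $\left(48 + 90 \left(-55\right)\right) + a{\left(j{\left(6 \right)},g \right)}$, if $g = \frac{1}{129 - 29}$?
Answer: $-4969$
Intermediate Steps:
$j{\left(X \right)} = 2 X$
$g = \frac{1}{100} \approx 0.01$
$a{\left(R,Y \right)} = -67$ ($a{\left(R,Y \right)} = 0 \cdot 1 - 67 = 0 - 67 = -67$)
$\left(48 + 90 \left(-55\right)\right) + a{\left(j{\left(6 \right)},g \right)} = \left(48 + 90 \left(-55\right)\right) - 67 = \left(48 - 4950\right) - 67 = -4902 - 67 = -4969$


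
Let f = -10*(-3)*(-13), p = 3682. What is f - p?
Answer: -4072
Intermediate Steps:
f = -390 (f = 30*(-13) = -390)
f - p = -390 - 1*3682 = -390 - 3682 = -4072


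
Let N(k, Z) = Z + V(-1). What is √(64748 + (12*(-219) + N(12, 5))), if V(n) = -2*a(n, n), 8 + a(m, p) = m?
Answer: √62143 ≈ 249.28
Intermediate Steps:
a(m, p) = -8 + m
V(n) = 16 - 2*n (V(n) = -2*(-8 + n) = 16 - 2*n)
N(k, Z) = 18 + Z (N(k, Z) = Z + (16 - 2*(-1)) = Z + (16 + 2) = Z + 18 = 18 + Z)
√(64748 + (12*(-219) + N(12, 5))) = √(64748 + (12*(-219) + (18 + 5))) = √(64748 + (-2628 + 23)) = √(64748 - 2605) = √62143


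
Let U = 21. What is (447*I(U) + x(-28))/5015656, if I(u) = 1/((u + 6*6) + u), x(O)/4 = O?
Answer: -2763/130407056 ≈ -2.1188e-5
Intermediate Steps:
x(O) = 4*O
I(u) = 1/(36 + 2*u) (I(u) = 1/((u + 36) + u) = 1/((36 + u) + u) = 1/(36 + 2*u))
(447*I(U) + x(-28))/5015656 = (447*(1/(2*(18 + 21))) + 4*(-28))/5015656 = (447*((½)/39) - 112)*(1/5015656) = (447*((½)*(1/39)) - 112)*(1/5015656) = (447*(1/78) - 112)*(1/5015656) = (149/26 - 112)*(1/5015656) = -2763/26*1/5015656 = -2763/130407056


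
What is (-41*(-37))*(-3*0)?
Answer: 0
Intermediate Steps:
(-41*(-37))*(-3*0) = 1517*0 = 0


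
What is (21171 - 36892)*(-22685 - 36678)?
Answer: 933245723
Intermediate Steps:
(21171 - 36892)*(-22685 - 36678) = -15721*(-59363) = 933245723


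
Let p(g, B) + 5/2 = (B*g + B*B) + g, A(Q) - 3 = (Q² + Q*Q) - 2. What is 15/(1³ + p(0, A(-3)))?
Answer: 30/719 ≈ 0.041725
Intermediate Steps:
A(Q) = 1 + 2*Q² (A(Q) = 3 + ((Q² + Q*Q) - 2) = 3 + ((Q² + Q²) - 2) = 3 + (2*Q² - 2) = 3 + (-2 + 2*Q²) = 1 + 2*Q²)
p(g, B) = -5/2 + g + B² + B*g (p(g, B) = -5/2 + ((B*g + B*B) + g) = -5/2 + ((B*g + B²) + g) = -5/2 + ((B² + B*g) + g) = -5/2 + (g + B² + B*g) = -5/2 + g + B² + B*g)
15/(1³ + p(0, A(-3))) = 15/(1³ + (-5/2 + 0 + (1 + 2*(-3)²)² + (1 + 2*(-3)²)*0)) = 15/(1 + (-5/2 + 0 + (1 + 2*9)² + (1 + 2*9)*0)) = 15/(1 + (-5/2 + 0 + (1 + 18)² + (1 + 18)*0)) = 15/(1 + (-5/2 + 0 + 19² + 19*0)) = 15/(1 + (-5/2 + 0 + 361 + 0)) = 15/(1 + 717/2) = 15/(719/2) = 15*(2/719) = 30/719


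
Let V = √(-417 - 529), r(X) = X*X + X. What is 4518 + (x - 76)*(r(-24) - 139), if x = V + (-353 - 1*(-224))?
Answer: -80147 + 413*I*√946 ≈ -80147.0 + 12703.0*I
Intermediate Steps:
r(X) = X + X² (r(X) = X² + X = X + X²)
V = I*√946 (V = √(-946) = I*√946 ≈ 30.757*I)
x = -129 + I*√946 (x = I*√946 + (-353 - 1*(-224)) = I*√946 + (-353 + 224) = I*√946 - 129 = -129 + I*√946 ≈ -129.0 + 30.757*I)
4518 + (x - 76)*(r(-24) - 139) = 4518 + ((-129 + I*√946) - 76)*(-24*(1 - 24) - 139) = 4518 + (-205 + I*√946)*(-24*(-23) - 139) = 4518 + (-205 + I*√946)*(552 - 139) = 4518 + (-205 + I*√946)*413 = 4518 + (-84665 + 413*I*√946) = -80147 + 413*I*√946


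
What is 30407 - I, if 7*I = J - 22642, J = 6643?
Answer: 228848/7 ≈ 32693.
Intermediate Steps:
I = -15999/7 (I = (6643 - 22642)/7 = (⅐)*(-15999) = -15999/7 ≈ -2285.6)
30407 - I = 30407 - 1*(-15999/7) = 30407 + 15999/7 = 228848/7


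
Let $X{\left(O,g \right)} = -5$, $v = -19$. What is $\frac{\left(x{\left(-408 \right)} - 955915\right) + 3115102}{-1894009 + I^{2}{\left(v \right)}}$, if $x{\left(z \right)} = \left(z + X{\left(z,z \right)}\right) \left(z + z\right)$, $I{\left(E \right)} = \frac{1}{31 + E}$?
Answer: $- \frac{71890416}{54547459} \approx -1.3179$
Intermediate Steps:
$x{\left(z \right)} = 2 z \left(-5 + z\right)$ ($x{\left(z \right)} = \left(z - 5\right) \left(z + z\right) = \left(-5 + z\right) 2 z = 2 z \left(-5 + z\right)$)
$\frac{\left(x{\left(-408 \right)} - 955915\right) + 3115102}{-1894009 + I^{2}{\left(v \right)}} = \frac{\left(2 \left(-408\right) \left(-5 - 408\right) - 955915\right) + 3115102}{-1894009 + \left(\frac{1}{31 - 19}\right)^{2}} = \frac{\left(2 \left(-408\right) \left(-413\right) - 955915\right) + 3115102}{-1894009 + \left(\frac{1}{12}\right)^{2}} = \frac{\left(337008 - 955915\right) + 3115102}{-1894009 + \left(\frac{1}{12}\right)^{2}} = \frac{-618907 + 3115102}{-1894009 + \frac{1}{144}} = \frac{2496195}{- \frac{272737295}{144}} = 2496195 \left(- \frac{144}{272737295}\right) = - \frac{71890416}{54547459}$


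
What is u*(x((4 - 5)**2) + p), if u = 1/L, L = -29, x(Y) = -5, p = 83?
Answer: -78/29 ≈ -2.6897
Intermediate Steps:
u = -1/29 (u = 1/(-29) = -1/29 ≈ -0.034483)
u*(x((4 - 5)**2) + p) = -(-5 + 83)/29 = -1/29*78 = -78/29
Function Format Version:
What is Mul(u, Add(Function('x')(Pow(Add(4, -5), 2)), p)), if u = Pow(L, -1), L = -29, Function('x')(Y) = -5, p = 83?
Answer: Rational(-78, 29) ≈ -2.6897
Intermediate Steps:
u = Rational(-1, 29) (u = Pow(-29, -1) = Rational(-1, 29) ≈ -0.034483)
Mul(u, Add(Function('x')(Pow(Add(4, -5), 2)), p)) = Mul(Rational(-1, 29), Add(-5, 83)) = Mul(Rational(-1, 29), 78) = Rational(-78, 29)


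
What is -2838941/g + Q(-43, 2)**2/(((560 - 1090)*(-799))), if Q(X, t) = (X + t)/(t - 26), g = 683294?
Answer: -346234853129153/83334098931840 ≈ -4.1548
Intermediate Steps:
Q(X, t) = (X + t)/(-26 + t)
-2838941/g + Q(-43, 2)**2/(((560 - 1090)*(-799))) = -2838941/683294 + ((-43 + 2)/(-26 + 2))**2/(((560 - 1090)*(-799))) = -2838941*1/683294 + (-41/(-24))**2/((-530*(-799))) = -2838941/683294 + (-1/24*(-41))**2/423470 = -2838941/683294 + (41/24)**2*(1/423470) = -2838941/683294 + (1681/576)*(1/423470) = -2838941/683294 + 1681/243918720 = -346234853129153/83334098931840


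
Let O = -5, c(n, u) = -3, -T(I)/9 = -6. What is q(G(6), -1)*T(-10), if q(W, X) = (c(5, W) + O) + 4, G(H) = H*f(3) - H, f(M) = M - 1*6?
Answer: -216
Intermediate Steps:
T(I) = 54 (T(I) = -9*(-6) = 54)
f(M) = -6 + M (f(M) = M - 6 = -6 + M)
G(H) = -4*H (G(H) = H*(-6 + 3) - H = H*(-3) - H = -3*H - H = -4*H)
q(W, X) = -4 (q(W, X) = (-3 - 5) + 4 = -8 + 4 = -4)
q(G(6), -1)*T(-10) = -4*54 = -216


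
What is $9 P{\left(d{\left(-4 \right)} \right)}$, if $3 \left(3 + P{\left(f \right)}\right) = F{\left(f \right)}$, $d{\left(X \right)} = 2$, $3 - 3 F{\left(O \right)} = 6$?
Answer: $-30$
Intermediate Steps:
$F{\left(O \right)} = -1$ ($F{\left(O \right)} = 1 - 2 = -1$)
$P{\left(f \right)} = - \frac{10}{3}$ ($P{\left(f \right)} = -3 + \frac{1}{3} \left(-1\right) = -3 - \frac{1}{3} = - \frac{10}{3}$)
$9 P{\left(d{\left(-4 \right)} \right)} = 9 \left(- \frac{10}{3}\right) = -30$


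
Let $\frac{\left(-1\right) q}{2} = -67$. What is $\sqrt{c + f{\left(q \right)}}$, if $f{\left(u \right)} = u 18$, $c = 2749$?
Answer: $\sqrt{5161} \approx 71.84$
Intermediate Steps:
$q = 134$ ($q = \left(-2\right) \left(-67\right) = 134$)
$f{\left(u \right)} = 18 u$
$\sqrt{c + f{\left(q \right)}} = \sqrt{2749 + 18 \cdot 134} = \sqrt{2749 + 2412} = \sqrt{5161}$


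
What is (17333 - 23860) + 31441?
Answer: 24914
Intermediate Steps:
(17333 - 23860) + 31441 = -6527 + 31441 = 24914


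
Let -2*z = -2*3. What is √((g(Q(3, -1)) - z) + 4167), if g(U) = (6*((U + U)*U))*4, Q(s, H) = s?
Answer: 2*√1149 ≈ 67.794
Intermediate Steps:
g(U) = 48*U² (g(U) = (6*((2*U)*U))*4 = (6*(2*U²))*4 = (12*U²)*4 = 48*U²)
z = 3 (z = -(-1)*3 = -½*(-6) = 3)
√((g(Q(3, -1)) - z) + 4167) = √((48*3² - 1*3) + 4167) = √((48*9 - 3) + 4167) = √((432 - 3) + 4167) = √(429 + 4167) = √4596 = 2*√1149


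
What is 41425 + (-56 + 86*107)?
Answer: 50571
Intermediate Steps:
41425 + (-56 + 86*107) = 41425 + (-56 + 9202) = 41425 + 9146 = 50571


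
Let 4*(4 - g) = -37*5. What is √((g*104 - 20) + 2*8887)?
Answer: 2*√5745 ≈ 151.59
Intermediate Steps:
g = 201/4 (g = 4 - (-37)*5/4 = 4 - ¼*(-185) = 4 + 185/4 = 201/4 ≈ 50.250)
√((g*104 - 20) + 2*8887) = √(((201/4)*104 - 20) + 2*8887) = √((5226 - 20) + 17774) = √(5206 + 17774) = √22980 = 2*√5745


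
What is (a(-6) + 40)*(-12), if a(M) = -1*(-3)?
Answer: -516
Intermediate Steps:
a(M) = 3
(a(-6) + 40)*(-12) = (3 + 40)*(-12) = 43*(-12) = -516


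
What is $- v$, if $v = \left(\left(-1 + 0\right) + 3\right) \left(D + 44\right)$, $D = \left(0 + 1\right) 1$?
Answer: $-90$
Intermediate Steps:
$D = 1$ ($D = 1 \cdot 1 = 1$)
$v = 90$ ($v = \left(\left(-1 + 0\right) + 3\right) \left(1 + 44\right) = \left(-1 + 3\right) 45 = 2 \cdot 45 = 90$)
$- v = \left(-1\right) 90 = -90$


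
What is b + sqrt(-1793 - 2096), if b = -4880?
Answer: -4880 + I*sqrt(3889) ≈ -4880.0 + 62.362*I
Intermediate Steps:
b + sqrt(-1793 - 2096) = -4880 + sqrt(-1793 - 2096) = -4880 + sqrt(-3889) = -4880 + I*sqrt(3889)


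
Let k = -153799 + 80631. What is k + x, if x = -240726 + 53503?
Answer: -260391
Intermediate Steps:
x = -187223
k = -73168
k + x = -73168 - 187223 = -260391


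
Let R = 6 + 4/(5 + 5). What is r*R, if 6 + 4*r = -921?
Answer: -7416/5 ≈ -1483.2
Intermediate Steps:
r = -927/4 (r = -3/2 + (¼)*(-921) = -3/2 - 921/4 = -927/4 ≈ -231.75)
R = 32/5 (R = 6 + 4/10 = 6 + 4*(⅒) = 6 + ⅖ = 32/5 ≈ 6.4000)
r*R = -927/4*32/5 = -7416/5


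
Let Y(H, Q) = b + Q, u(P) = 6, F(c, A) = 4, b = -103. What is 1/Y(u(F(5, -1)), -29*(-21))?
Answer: 1/506 ≈ 0.0019763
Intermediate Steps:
Y(H, Q) = -103 + Q
1/Y(u(F(5, -1)), -29*(-21)) = 1/(-103 - 29*(-21)) = 1/(-103 + 609) = 1/506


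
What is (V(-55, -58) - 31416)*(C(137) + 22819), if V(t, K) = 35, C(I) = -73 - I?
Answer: -709493029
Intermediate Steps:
(V(-55, -58) - 31416)*(C(137) + 22819) = (35 - 31416)*((-73 - 1*137) + 22819) = -31381*((-73 - 137) + 22819) = -31381*(-210 + 22819) = -31381*22609 = -709493029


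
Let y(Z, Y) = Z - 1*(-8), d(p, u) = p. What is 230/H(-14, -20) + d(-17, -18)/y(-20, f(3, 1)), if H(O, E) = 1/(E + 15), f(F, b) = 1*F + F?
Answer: -13783/12 ≈ -1148.6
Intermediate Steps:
f(F, b) = 2*F (f(F, b) = F + F = 2*F)
H(O, E) = 1/(15 + E)
y(Z, Y) = 8 + Z (y(Z, Y) = Z + 8 = 8 + Z)
230/H(-14, -20) + d(-17, -18)/y(-20, f(3, 1)) = 230/(1/(15 - 20)) - 17/(8 - 20) = 230/(1/(-5)) - 17/(-12) = 230/(-⅕) - 17*(-1/12) = 230*(-5) + 17/12 = -1150 + 17/12 = -13783/12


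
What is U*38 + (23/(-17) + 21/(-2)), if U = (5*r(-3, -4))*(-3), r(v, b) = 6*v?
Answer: 348437/34 ≈ 10248.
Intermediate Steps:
U = 270 (U = (5*(6*(-3)))*(-3) = (5*(-18))*(-3) = -90*(-3) = 270)
U*38 + (23/(-17) + 21/(-2)) = 270*38 + (23/(-17) + 21/(-2)) = 10260 + (23*(-1/17) + 21*(-½)) = 10260 + (-23/17 - 21/2) = 10260 - 403/34 = 348437/34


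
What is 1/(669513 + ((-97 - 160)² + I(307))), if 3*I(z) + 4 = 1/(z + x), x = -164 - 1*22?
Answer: 121/89002841 ≈ 1.3595e-6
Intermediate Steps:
x = -186 (x = -164 - 22 = -186)
I(z) = -4/3 + 1/(3*(-186 + z)) (I(z) = -4/3 + 1/(3*(z - 186)) = -4/3 + 1/(3*(-186 + z)))
1/(669513 + ((-97 - 160)² + I(307))) = 1/(669513 + ((-97 - 160)² + (745 - 4*307)/(3*(-186 + 307)))) = 1/(669513 + ((-257)² + (⅓)*(745 - 1228)/121)) = 1/(669513 + (66049 + (⅓)*(1/121)*(-483))) = 1/(669513 + (66049 - 161/121)) = 1/(669513 + 7991768/121) = 1/(89002841/121) = 121/89002841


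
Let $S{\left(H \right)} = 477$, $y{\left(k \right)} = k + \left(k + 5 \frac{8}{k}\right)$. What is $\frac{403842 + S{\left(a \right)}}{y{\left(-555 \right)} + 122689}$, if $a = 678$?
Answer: $\frac{44879409}{13495261} \approx 3.3256$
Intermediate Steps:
$y{\left(k \right)} = 2 k + \frac{40}{k}$ ($y{\left(k \right)} = k + \left(k + \frac{40}{k}\right) = 2 k + \frac{40}{k}$)
$\frac{403842 + S{\left(a \right)}}{y{\left(-555 \right)} + 122689} = \frac{403842 + 477}{\left(2 \left(-555\right) + \frac{40}{-555}\right) + 122689} = \frac{404319}{\left(-1110 + 40 \left(- \frac{1}{555}\right)\right) + 122689} = \frac{404319}{\left(-1110 - \frac{8}{111}\right) + 122689} = \frac{404319}{- \frac{123218}{111} + 122689} = \frac{404319}{\frac{13495261}{111}} = 404319 \cdot \frac{111}{13495261} = \frac{44879409}{13495261}$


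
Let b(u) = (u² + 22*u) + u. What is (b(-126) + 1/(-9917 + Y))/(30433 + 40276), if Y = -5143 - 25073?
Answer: 520846073/2837764297 ≈ 0.18354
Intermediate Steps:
Y = -30216
b(u) = u² + 23*u
(b(-126) + 1/(-9917 + Y))/(30433 + 40276) = (-126*(23 - 126) + 1/(-9917 - 30216))/(30433 + 40276) = (-126*(-103) + 1/(-40133))/70709 = (12978 - 1/40133)*(1/70709) = (520846073/40133)*(1/70709) = 520846073/2837764297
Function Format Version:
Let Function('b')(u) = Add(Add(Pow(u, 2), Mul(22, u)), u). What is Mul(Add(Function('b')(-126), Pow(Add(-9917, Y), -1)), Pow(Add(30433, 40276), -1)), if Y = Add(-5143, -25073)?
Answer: Rational(520846073, 2837764297) ≈ 0.18354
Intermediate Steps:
Y = -30216
Function('b')(u) = Add(Pow(u, 2), Mul(23, u))
Mul(Add(Function('b')(-126), Pow(Add(-9917, Y), -1)), Pow(Add(30433, 40276), -1)) = Mul(Add(Mul(-126, Add(23, -126)), Pow(Add(-9917, -30216), -1)), Pow(Add(30433, 40276), -1)) = Mul(Add(Mul(-126, -103), Pow(-40133, -1)), Pow(70709, -1)) = Mul(Add(12978, Rational(-1, 40133)), Rational(1, 70709)) = Mul(Rational(520846073, 40133), Rational(1, 70709)) = Rational(520846073, 2837764297)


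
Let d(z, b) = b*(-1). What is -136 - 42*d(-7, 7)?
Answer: 158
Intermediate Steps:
d(z, b) = -b
-136 - 42*d(-7, 7) = -136 - (-42)*7 = -136 - 42*(-7) = -136 + 294 = 158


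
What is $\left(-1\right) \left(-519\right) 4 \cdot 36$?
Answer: $74736$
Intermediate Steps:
$\left(-1\right) \left(-519\right) 4 \cdot 36 = 519 \cdot 144 = 74736$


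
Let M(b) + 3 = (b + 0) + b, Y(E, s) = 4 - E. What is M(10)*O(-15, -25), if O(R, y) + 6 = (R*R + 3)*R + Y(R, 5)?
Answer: -57919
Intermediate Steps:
M(b) = -3 + 2*b (M(b) = -3 + ((b + 0) + b) = -3 + (b + b) = -3 + 2*b)
O(R, y) = -2 - R + R*(3 + R**2) (O(R, y) = -6 + ((R*R + 3)*R + (4 - R)) = -6 + ((R**2 + 3)*R + (4 - R)) = -6 + ((3 + R**2)*R + (4 - R)) = -6 + (R*(3 + R**2) + (4 - R)) = -6 + (4 - R + R*(3 + R**2)) = -2 - R + R*(3 + R**2))
M(10)*O(-15, -25) = (-3 + 2*10)*(-2 + (-15)**3 + 2*(-15)) = (-3 + 20)*(-2 - 3375 - 30) = 17*(-3407) = -57919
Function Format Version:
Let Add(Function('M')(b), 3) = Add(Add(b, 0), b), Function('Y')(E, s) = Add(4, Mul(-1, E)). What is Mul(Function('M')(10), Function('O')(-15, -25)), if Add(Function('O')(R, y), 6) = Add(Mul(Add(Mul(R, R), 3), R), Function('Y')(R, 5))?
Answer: -57919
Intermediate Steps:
Function('M')(b) = Add(-3, Mul(2, b)) (Function('M')(b) = Add(-3, Add(Add(b, 0), b)) = Add(-3, Add(b, b)) = Add(-3, Mul(2, b)))
Function('O')(R, y) = Add(-2, Mul(-1, R), Mul(R, Add(3, Pow(R, 2)))) (Function('O')(R, y) = Add(-6, Add(Mul(Add(Mul(R, R), 3), R), Add(4, Mul(-1, R)))) = Add(-6, Add(Mul(Add(Pow(R, 2), 3), R), Add(4, Mul(-1, R)))) = Add(-6, Add(Mul(Add(3, Pow(R, 2)), R), Add(4, Mul(-1, R)))) = Add(-6, Add(Mul(R, Add(3, Pow(R, 2))), Add(4, Mul(-1, R)))) = Add(-6, Add(4, Mul(-1, R), Mul(R, Add(3, Pow(R, 2))))) = Add(-2, Mul(-1, R), Mul(R, Add(3, Pow(R, 2)))))
Mul(Function('M')(10), Function('O')(-15, -25)) = Mul(Add(-3, Mul(2, 10)), Add(-2, Pow(-15, 3), Mul(2, -15))) = Mul(Add(-3, 20), Add(-2, -3375, -30)) = Mul(17, -3407) = -57919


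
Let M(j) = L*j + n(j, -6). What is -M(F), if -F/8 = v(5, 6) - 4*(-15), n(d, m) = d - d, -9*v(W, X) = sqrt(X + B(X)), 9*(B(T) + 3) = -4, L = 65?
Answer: 31200 - 520*sqrt(23)/27 ≈ 31108.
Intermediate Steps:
B(T) = -31/9 (B(T) = -3 + (1/9)*(-4) = -3 - 4/9 = -31/9)
v(W, X) = -sqrt(-31/9 + X)/9 (v(W, X) = -sqrt(X - 31/9)/9 = -sqrt(-31/9 + X)/9)
n(d, m) = 0
F = -480 + 8*sqrt(23)/27 (F = -8*(-sqrt(-31 + 9*6)/27 - 4*(-15)) = -8*(-sqrt(-31 + 54)/27 + 60) = -8*(-sqrt(23)/27 + 60) = -8*(60 - sqrt(23)/27) = -480 + 8*sqrt(23)/27 ≈ -478.58)
M(j) = 65*j (M(j) = 65*j + 0 = 65*j)
-M(F) = -65*(-480 + 8*sqrt(23)/27) = -(-31200 + 520*sqrt(23)/27) = 31200 - 520*sqrt(23)/27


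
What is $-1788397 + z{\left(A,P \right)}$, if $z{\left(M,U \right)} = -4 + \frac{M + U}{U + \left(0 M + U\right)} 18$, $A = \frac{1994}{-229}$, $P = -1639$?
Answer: $- \frac{671238939806}{375331} \approx -1.7884 \cdot 10^{6}$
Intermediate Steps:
$A = - \frac{1994}{229}$ ($A = 1994 \left(- \frac{1}{229}\right) = - \frac{1994}{229} \approx -8.7074$)
$z{\left(M,U \right)} = -4 + \frac{9 \left(M + U\right)}{U}$ ($z{\left(M,U \right)} = -4 + \frac{M + U}{U + \left(0 + U\right)} 18 = -4 + \frac{M + U}{U + U} 18 = -4 + \frac{M + U}{2 U} 18 = -4 + \frac{9 \left(M + U\right)}{U}$)
$-1788397 + z{\left(A,P \right)} = -1788397 + \left(5 + 9 \left(- \frac{1994}{229}\right) \frac{1}{-1639}\right) = -1788397 + \left(5 + 9 \left(- \frac{1994}{229}\right) \left(- \frac{1}{1639}\right)\right) = -1788397 + \left(5 + \frac{17946}{375331}\right) = -1788397 + \frac{1894601}{375331} = - \frac{671238939806}{375331}$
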